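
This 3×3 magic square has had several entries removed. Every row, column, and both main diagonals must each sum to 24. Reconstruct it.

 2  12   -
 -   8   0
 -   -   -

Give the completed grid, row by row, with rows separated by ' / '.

2 12 10 / 16 8 0 / 6 4 14

Row 1 needs 24; the known cells sum to 14, so (1,3) = 10.
From row 2, 24 − (8 + 0) gives (2,1) = 16.
Column 1: 2 + 16 + ? = 24, so (3,1) = 6.
Column 2: 12 + 8 + ? = 24, so (3,2) = 4.
Using column 3: 10 + 0 + ? → (3,3) = 24 − 10 = 14.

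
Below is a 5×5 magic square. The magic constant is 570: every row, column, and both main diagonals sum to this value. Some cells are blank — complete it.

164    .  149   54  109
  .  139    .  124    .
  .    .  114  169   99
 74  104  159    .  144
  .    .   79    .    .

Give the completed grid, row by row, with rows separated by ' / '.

Row 1: 164 + 149 + 54 + 109 + ? = 570, so (1,2) = 94.
Row 4 needs 570; the known cells sum to 481, so (4,4) = 89.
Column 3: 149 + 114 + 159 + 79 + ? = 570, so (2,3) = 69.
Column 4: 54 + 124 + 169 + 89 + ? = 570, so (5,4) = 134.
The remaining cell in main diagonal is (5,5) = 570 − 506 = 64.
Anti-diagonal: 109 + 124 + 114 + 104 + ? = 570, so (5,1) = 119.
Using row 5: 119 + 79 + 134 + 64 + ? → (5,2) = 570 − 396 = 174.
Column 2 needs 570; the known cells sum to 511, so (3,2) = 59.
The remaining cell in column 5 is (2,5) = 570 − 416 = 154.
The remaining cell in row 2 is (2,1) = 570 − 486 = 84.
Row 3 needs 570; the known cells sum to 441, so (3,1) = 129.

164 94 149 54 109 / 84 139 69 124 154 / 129 59 114 169 99 / 74 104 159 89 144 / 119 174 79 134 64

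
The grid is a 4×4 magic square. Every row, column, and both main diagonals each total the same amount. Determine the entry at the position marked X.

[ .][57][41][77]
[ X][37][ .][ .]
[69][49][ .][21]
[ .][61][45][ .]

81

Column 2 is complete and sums to 204; that is the magic constant.
Row 1 must total 204; the given cells sum to 175, so (1,1) = 29.
Using row 3: 69 + 49 + 21 + ? → (3,3) = 204 − 139 = 65.
From column 3, 204 − (41 + 65 + 45) gives (2,3) = 53.
Main diagonal needs 204; the known cells sum to 131, so (4,4) = 73.
Using anti-diagonal: 77 + 53 + 49 + ? → (4,1) = 204 − 179 = 25.
The remaining cell in column 1 is (2,1) = 204 − 123 = 81.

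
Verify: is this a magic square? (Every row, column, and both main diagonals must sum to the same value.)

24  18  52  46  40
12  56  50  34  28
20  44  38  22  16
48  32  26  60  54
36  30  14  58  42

No — main diagonal sums to 220 but anti-diagonal sums to 180.

Row 1: 24 + 18 + 52 + 46 + 40 = 180.
Row 2: 12 + 56 + 50 + 34 + 28 = 180.
Row 3: 20 + 44 + 38 + 22 + 16 = 140.
Row 4: 48 + 32 + 26 + 60 + 54 = 220.
Row 5: 36 + 30 + 14 + 58 + 42 = 180.
Column 1: 24 + 12 + 20 + 48 + 36 = 140.
Column 2: 18 + 56 + 44 + 32 + 30 = 180.
Column 3: 52 + 50 + 38 + 26 + 14 = 180.
Column 4: 46 + 34 + 22 + 60 + 58 = 220.
Column 5: 40 + 28 + 16 + 54 + 42 = 180.
Main diagonal: 24 + 56 + 38 + 60 + 42 = 220.
Anti-diagonal: 40 + 34 + 38 + 32 + 36 = 180.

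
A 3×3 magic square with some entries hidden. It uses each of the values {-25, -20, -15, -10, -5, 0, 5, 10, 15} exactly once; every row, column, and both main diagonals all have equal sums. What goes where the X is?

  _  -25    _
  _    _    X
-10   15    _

5

The 9 entries sum to -45, so each line sums to -45/3 = -15.
Row 3: -10 + 15 + ? = -15, so (3,3) = -20.
Column 2: -25 + 15 + ? = -15, so (2,2) = -5.
From main diagonal, -15 − (-5 + (-20)) gives (1,1) = 10.
Using anti-diagonal: -5 + (-10) + ? → (1,3) = -15 − (-15) = 0.
From column 1, -15 − (10 + (-10)) gives (2,1) = -15.
Column 3 must total -15; the given cells sum to -20, so (2,3) = 5.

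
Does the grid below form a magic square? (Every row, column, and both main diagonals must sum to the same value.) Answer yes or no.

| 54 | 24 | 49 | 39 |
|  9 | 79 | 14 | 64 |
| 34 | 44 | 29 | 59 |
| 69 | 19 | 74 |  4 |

Yes

Row 1: 54 + 24 + 49 + 39 = 166.
Row 2: 9 + 79 + 14 + 64 = 166.
Row 3: 34 + 44 + 29 + 59 = 166.
Row 4: 69 + 19 + 74 + 4 = 166.
Column 1: 54 + 9 + 34 + 69 = 166.
Column 2: 24 + 79 + 44 + 19 = 166.
Column 3: 49 + 14 + 29 + 74 = 166.
Column 4: 39 + 64 + 59 + 4 = 166.
Main diagonal: 54 + 79 + 29 + 4 = 166.
Anti-diagonal: 39 + 14 + 44 + 69 = 166.
All lines sum to 166.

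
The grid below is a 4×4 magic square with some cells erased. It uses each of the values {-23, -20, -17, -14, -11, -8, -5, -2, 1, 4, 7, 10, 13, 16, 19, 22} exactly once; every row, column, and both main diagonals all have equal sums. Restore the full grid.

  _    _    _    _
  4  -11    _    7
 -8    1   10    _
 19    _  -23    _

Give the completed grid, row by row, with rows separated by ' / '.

-17 22 13 -20 / 4 -11 -2 7 / -8 1 10 -5 / 19 -14 -23 16

The 16 entries sum to -8, so each line sums to -8/4 = -2.
Row 2 needs -2; the known cells sum to 0, so (2,3) = -2.
The remaining cell in row 3 is (3,4) = -2 − 3 = -5.
Column 1 needs -2; the known cells sum to 15, so (1,1) = -17.
Column 3 must total -2; the given cells sum to -15, so (1,3) = 13.
Main diagonal: -17 + (-11) + 10 + ? = -2, so (4,4) = 16.
Anti-diagonal: -2 + 1 + 19 + ? = -2, so (1,4) = -20.
Row 1: -17 + 13 + (-20) + ? = -2, so (1,2) = 22.
Row 4: 19 + (-23) + 16 + ? = -2, so (4,2) = -14.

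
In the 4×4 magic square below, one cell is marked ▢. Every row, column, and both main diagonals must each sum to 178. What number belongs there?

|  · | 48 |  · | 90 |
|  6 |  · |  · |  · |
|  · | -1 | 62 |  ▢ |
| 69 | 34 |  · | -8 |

41

Row 4 needs 178; the known cells sum to 95, so (4,3) = 83.
Column 2 must total 178; the given cells sum to 81, so (2,2) = 97.
Using main diagonal: 97 + 62 + (-8) + ? → (1,1) = 178 − 151 = 27.
Anti-diagonal: 90 + (-1) + 69 + ? = 178, so (2,3) = 20.
Using row 1: 27 + 48 + 90 + ? → (1,3) = 178 − 165 = 13.
The remaining cell in row 2 is (2,4) = 178 − 123 = 55.
The remaining cell in column 1 is (3,1) = 178 − 102 = 76.
Using column 4: 90 + 55 + (-8) + ? → (3,4) = 178 − 137 = 41.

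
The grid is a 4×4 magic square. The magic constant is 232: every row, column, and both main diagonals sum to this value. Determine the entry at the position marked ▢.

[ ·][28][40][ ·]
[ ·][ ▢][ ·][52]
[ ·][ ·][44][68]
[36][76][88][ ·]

72

The remaining cell in row 4 is (4,4) = 232 − 200 = 32.
Column 3: 40 + 44 + 88 + ? = 232, so (2,3) = 60.
Column 4: 52 + 68 + 32 + ? = 232, so (1,4) = 80.
Anti-diagonal: 80 + 60 + 36 + ? = 232, so (3,2) = 56.
From row 1, 232 − (28 + 40 + 80) gives (1,1) = 84.
Row 3 must total 232; the given cells sum to 168, so (3,1) = 64.
Column 1 must total 232; the given cells sum to 184, so (2,1) = 48.
From column 2, 232 − (28 + 56 + 76) gives (2,2) = 72.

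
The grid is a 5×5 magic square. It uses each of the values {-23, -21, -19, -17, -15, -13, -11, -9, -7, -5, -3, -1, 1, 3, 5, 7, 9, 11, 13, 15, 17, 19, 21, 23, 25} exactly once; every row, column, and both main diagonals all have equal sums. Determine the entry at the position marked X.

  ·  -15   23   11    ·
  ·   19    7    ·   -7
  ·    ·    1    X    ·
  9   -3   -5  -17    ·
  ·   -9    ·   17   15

The 25 entries sum to 25, so each line sums to 25/5 = 5.
Row 4 needs 5; the known cells sum to -16, so (4,5) = 21.
From column 2, 5 − (-15 + 19 + (-3) + (-9)) gives (3,2) = 13.
Column 3: 23 + 7 + 1 + (-5) + ? = 5, so (5,3) = -21.
The remaining cell in main diagonal is (1,1) = 5 − 18 = -13.
Row 1 must total 5; the given cells sum to 6, so (1,5) = -1.
From row 5, 5 − (-9 + (-21) + 17 + 15) gives (5,1) = 3.
Column 5 must total 5; the given cells sum to 28, so (3,5) = -23.
Anti-diagonal needs 5; the known cells sum to 0, so (2,4) = 5.
Row 2: 19 + 7 + 5 + (-7) + ? = 5, so (2,1) = -19.
Column 1 must total 5; the given cells sum to -20, so (3,1) = 25.
Column 4: 11 + 5 + (-17) + 17 + ? = 5, so (3,4) = -11.

-11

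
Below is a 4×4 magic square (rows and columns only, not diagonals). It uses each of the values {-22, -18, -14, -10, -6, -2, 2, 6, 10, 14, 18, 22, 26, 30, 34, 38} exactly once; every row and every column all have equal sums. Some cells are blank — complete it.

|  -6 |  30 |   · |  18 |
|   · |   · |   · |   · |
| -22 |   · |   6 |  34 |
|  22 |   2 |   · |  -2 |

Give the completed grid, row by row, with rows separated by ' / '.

The 16 entries sum to 128, so each line sums to 128/4 = 32.
Row 1 must total 32; the given cells sum to 42, so (1,3) = -10.
From row 3, 32 − (-22 + 6 + 34) gives (3,2) = 14.
Row 4 needs 32; the known cells sum to 22, so (4,3) = 10.
Column 1 must total 32; the given cells sum to -6, so (2,1) = 38.
Column 2 must total 32; the given cells sum to 46, so (2,2) = -14.
Column 3 must total 32; the given cells sum to 6, so (2,3) = 26.
From column 4, 32 − (18 + 34 + (-2)) gives (2,4) = -18.

-6 30 -10 18 / 38 -14 26 -18 / -22 14 6 34 / 22 2 10 -2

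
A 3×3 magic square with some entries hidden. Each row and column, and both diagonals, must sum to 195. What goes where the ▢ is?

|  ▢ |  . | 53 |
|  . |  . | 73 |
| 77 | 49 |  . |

61

The remaining cell in row 3 is (3,3) = 195 − 126 = 69.
Anti-diagonal must total 195; the given cells sum to 130, so (2,2) = 65.
Row 2 must total 195; the given cells sum to 138, so (2,1) = 57.
Column 1 needs 195; the known cells sum to 134, so (1,1) = 61.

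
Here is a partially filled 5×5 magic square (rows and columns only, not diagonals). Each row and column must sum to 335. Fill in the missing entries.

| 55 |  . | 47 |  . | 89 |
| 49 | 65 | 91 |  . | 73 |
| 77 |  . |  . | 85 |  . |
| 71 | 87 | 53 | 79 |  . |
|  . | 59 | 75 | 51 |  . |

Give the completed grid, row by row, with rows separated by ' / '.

Row 2 must total 335; the given cells sum to 278, so (2,4) = 57.
Row 4 must total 335; the given cells sum to 290, so (4,5) = 45.
Column 1 must total 335; the given cells sum to 252, so (5,1) = 83.
The remaining cell in column 3 is (3,3) = 335 − 266 = 69.
Column 4: 57 + 85 + 79 + 51 + ? = 335, so (1,4) = 63.
The remaining cell in row 1 is (1,2) = 335 − 254 = 81.
From row 5, 335 − (83 + 59 + 75 + 51) gives (5,5) = 67.
From column 2, 335 − (81 + 65 + 87 + 59) gives (3,2) = 43.
Using column 5: 89 + 73 + 45 + 67 + ? → (3,5) = 335 − 274 = 61.

55 81 47 63 89 / 49 65 91 57 73 / 77 43 69 85 61 / 71 87 53 79 45 / 83 59 75 51 67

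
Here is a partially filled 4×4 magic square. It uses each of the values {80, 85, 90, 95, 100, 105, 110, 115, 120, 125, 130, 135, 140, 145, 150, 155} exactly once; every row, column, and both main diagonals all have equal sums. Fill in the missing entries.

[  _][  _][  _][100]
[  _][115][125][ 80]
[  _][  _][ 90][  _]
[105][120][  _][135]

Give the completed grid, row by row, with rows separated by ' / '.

130 95 145 100 / 150 115 125 80 / 85 140 90 155 / 105 120 110 135

The 16 entries sum to 1880, so each line sums to 1880/4 = 470.
Using row 2: 115 + 125 + 80 + ? → (2,1) = 470 − 320 = 150.
The remaining cell in row 4 is (4,3) = 470 − 360 = 110.
The remaining cell in column 3 is (1,3) = 470 − 325 = 145.
Using column 4: 100 + 80 + 135 + ? → (3,4) = 470 − 315 = 155.
Main diagonal: 115 + 90 + 135 + ? = 470, so (1,1) = 130.
Anti-diagonal: 100 + 125 + 105 + ? = 470, so (3,2) = 140.
Row 1 must total 470; the given cells sum to 375, so (1,2) = 95.
From row 3, 470 − (140 + 90 + 155) gives (3,1) = 85.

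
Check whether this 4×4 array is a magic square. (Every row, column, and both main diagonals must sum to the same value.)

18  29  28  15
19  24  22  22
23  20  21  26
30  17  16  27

Row 1: 18 + 29 + 28 + 15 = 90.
Row 2: 19 + 24 + 22 + 22 = 87.
Row 3: 23 + 20 + 21 + 26 = 90.
Row 4: 30 + 17 + 16 + 27 = 90.
Column 1: 18 + 19 + 23 + 30 = 90.
Column 2: 29 + 24 + 20 + 17 = 90.
Column 3: 28 + 22 + 21 + 16 = 87.
Column 4: 15 + 22 + 26 + 27 = 90.
Main diagonal: 18 + 24 + 21 + 27 = 90.
Anti-diagonal: 15 + 22 + 20 + 30 = 87.

No — main diagonal sums to 90 but row 2 sums to 87.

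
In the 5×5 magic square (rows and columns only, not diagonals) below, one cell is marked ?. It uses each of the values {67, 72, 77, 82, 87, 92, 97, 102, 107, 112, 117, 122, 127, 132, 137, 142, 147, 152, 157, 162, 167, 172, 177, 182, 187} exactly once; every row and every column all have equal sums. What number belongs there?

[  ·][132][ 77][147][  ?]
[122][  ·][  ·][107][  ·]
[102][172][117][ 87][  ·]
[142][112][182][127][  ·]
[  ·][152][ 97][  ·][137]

92

The 25 entries sum to 3175, so each line sums to 3175/5 = 635.
The remaining cell in row 3 is (3,5) = 635 − 478 = 157.
Row 4 must total 635; the given cells sum to 563, so (4,5) = 72.
Column 2 needs 635; the known cells sum to 568, so (2,2) = 67.
Column 3 must total 635; the given cells sum to 473, so (2,3) = 162.
Using column 4: 147 + 107 + 87 + 127 + ? → (5,4) = 635 − 468 = 167.
Row 2: 122 + 67 + 162 + 107 + ? = 635, so (2,5) = 177.
From row 5, 635 − (152 + 97 + 167 + 137) gives (5,1) = 82.
Column 1 must total 635; the given cells sum to 448, so (1,1) = 187.
From column 5, 635 − (177 + 157 + 72 + 137) gives (1,5) = 92.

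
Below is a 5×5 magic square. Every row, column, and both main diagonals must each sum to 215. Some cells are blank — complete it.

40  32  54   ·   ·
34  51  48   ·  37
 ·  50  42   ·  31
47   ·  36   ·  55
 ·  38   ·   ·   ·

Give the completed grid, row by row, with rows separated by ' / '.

Row 2 needs 215; the known cells sum to 170, so (2,4) = 45.
Column 2: 32 + 51 + 50 + 38 + ? = 215, so (4,2) = 44.
Using column 3: 54 + 48 + 42 + 36 + ? → (5,3) = 215 − 180 = 35.
From row 4, 215 − (47 + 44 + 36 + 55) gives (4,4) = 33.
The remaining cell in main diagonal is (5,5) = 215 − 166 = 49.
Column 5 needs 215; the known cells sum to 172, so (1,5) = 43.
Anti-diagonal: 43 + 45 + 42 + 44 + ? = 215, so (5,1) = 41.
Row 1: 40 + 32 + 54 + 43 + ? = 215, so (1,4) = 46.
Row 5 needs 215; the known cells sum to 163, so (5,4) = 52.
From column 1, 215 − (40 + 34 + 47 + 41) gives (3,1) = 53.
From column 4, 215 − (46 + 45 + 33 + 52) gives (3,4) = 39.

40 32 54 46 43 / 34 51 48 45 37 / 53 50 42 39 31 / 47 44 36 33 55 / 41 38 35 52 49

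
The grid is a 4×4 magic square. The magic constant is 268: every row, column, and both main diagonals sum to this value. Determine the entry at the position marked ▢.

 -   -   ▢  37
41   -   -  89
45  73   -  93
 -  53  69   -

Using row 3: 45 + 73 + 93 + ? → (3,3) = 268 − 211 = 57.
The remaining cell in column 4 is (4,4) = 268 − 219 = 49.
Using row 4: 53 + 69 + 49 + ? → (4,1) = 268 − 171 = 97.
From column 1, 268 − (41 + 45 + 97) gives (1,1) = 85.
From main diagonal, 268 − (85 + 57 + 49) gives (2,2) = 77.
Using anti-diagonal: 37 + 73 + 97 + ? → (2,3) = 268 − 207 = 61.
The remaining cell in column 2 is (1,2) = 268 − 203 = 65.
Column 3 must total 268; the given cells sum to 187, so (1,3) = 81.

81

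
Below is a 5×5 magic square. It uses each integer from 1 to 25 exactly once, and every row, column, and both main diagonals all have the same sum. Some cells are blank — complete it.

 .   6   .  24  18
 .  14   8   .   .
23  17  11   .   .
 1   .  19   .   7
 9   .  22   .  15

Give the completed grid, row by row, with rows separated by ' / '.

The entries are 1 through 25, which sum to 325, so each line sums to 325/5 = 65.
Column 3 must total 65; the given cells sum to 60, so (1,3) = 5.
Row 1: 6 + 5 + 24 + 18 + ? = 65, so (1,1) = 12.
From column 1, 65 − (12 + 23 + 1 + 9) gives (2,1) = 20.
Main diagonal: 12 + 14 + 11 + 15 + ? = 65, so (4,4) = 13.
Row 4 needs 65; the known cells sum to 40, so (4,2) = 25.
Column 2 must total 65; the given cells sum to 62, so (5,2) = 3.
Anti-diagonal must total 65; the given cells sum to 63, so (2,4) = 2.
From row 2, 65 − (20 + 14 + 8 + 2) gives (2,5) = 21.
Row 5 must total 65; the given cells sum to 49, so (5,4) = 16.
Column 4 must total 65; the given cells sum to 55, so (3,4) = 10.
Column 5 needs 65; the known cells sum to 61, so (3,5) = 4.

12 6 5 24 18 / 20 14 8 2 21 / 23 17 11 10 4 / 1 25 19 13 7 / 9 3 22 16 15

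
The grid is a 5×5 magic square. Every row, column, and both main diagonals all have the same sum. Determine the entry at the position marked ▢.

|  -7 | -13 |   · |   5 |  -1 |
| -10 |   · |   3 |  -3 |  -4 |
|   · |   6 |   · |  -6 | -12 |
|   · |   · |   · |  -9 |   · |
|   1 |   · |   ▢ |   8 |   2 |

-11

Column 4 is complete and sums to -5; that is the magic constant.
Row 1: -7 + (-13) + 5 + (-1) + ? = -5, so (1,3) = 11.
From row 2, -5 − (-10 + 3 + (-3) + (-4)) gives (2,2) = 9.
Column 5 needs -5; the known cells sum to -15, so (4,5) = 10.
Using main diagonal: -7 + 9 + (-9) + 2 + ? → (3,3) = -5 − (-5) = 0.
Anti-diagonal needs -5; the known cells sum to -3, so (4,2) = -2.
Row 3 needs -5; the known cells sum to -12, so (3,1) = 7.
The remaining cell in column 1 is (4,1) = -5 − (-9) = 4.
Using column 2: -13 + 9 + 6 + (-2) + ? → (5,2) = -5 − 0 = -5.
Row 4 must total -5; the given cells sum to 3, so (4,3) = -8.
Row 5: 1 + (-5) + 8 + 2 + ? = -5, so (5,3) = -11.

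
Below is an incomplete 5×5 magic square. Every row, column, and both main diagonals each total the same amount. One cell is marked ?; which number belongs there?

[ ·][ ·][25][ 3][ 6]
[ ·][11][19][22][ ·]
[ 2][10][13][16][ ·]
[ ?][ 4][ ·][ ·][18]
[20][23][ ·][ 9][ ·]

21

Anti-diagonal is complete and sums to 65; that is the magic constant.
Row 3 needs 65; the known cells sum to 41, so (3,5) = 24.
Column 2: 11 + 10 + 4 + 23 + ? = 65, so (1,2) = 17.
From column 4, 65 − (3 + 22 + 16 + 9) gives (4,4) = 15.
Row 1 must total 65; the given cells sum to 51, so (1,1) = 14.
Using main diagonal: 14 + 11 + 13 + 15 + ? → (5,5) = 65 − 53 = 12.
Using row 5: 20 + 23 + 9 + 12 + ? → (5,3) = 65 − 64 = 1.
Column 3: 25 + 19 + 13 + 1 + ? = 65, so (4,3) = 7.
Using column 5: 6 + 24 + 18 + 12 + ? → (2,5) = 65 − 60 = 5.
Row 2: 11 + 19 + 22 + 5 + ? = 65, so (2,1) = 8.
Row 4 needs 65; the known cells sum to 44, so (4,1) = 21.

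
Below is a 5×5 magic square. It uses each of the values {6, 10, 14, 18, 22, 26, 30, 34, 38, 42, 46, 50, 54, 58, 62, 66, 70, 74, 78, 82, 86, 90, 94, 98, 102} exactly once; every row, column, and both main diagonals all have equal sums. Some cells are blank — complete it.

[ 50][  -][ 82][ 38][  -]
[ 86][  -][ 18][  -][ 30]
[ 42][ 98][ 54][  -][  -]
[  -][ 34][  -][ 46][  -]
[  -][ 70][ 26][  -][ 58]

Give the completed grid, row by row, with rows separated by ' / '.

The 25 entries sum to 1350, so each line sums to 1350/5 = 270.
Using column 3: 82 + 18 + 54 + 26 + ? → (4,3) = 270 − 180 = 90.
Using main diagonal: 50 + 54 + 46 + 58 + ? → (2,2) = 270 − 208 = 62.
From row 2, 270 − (86 + 62 + 18 + 30) gives (2,4) = 74.
Column 2: 62 + 98 + 34 + 70 + ? = 270, so (1,2) = 6.
Row 1 must total 270; the given cells sum to 176, so (1,5) = 94.
Anti-diagonal needs 270; the known cells sum to 256, so (5,1) = 14.
Row 5 needs 270; the known cells sum to 168, so (5,4) = 102.
Column 1 needs 270; the known cells sum to 192, so (4,1) = 78.
Using column 4: 38 + 74 + 46 + 102 + ? → (3,4) = 270 − 260 = 10.
The remaining cell in row 3 is (3,5) = 270 − 204 = 66.
Using row 4: 78 + 34 + 90 + 46 + ? → (4,5) = 270 − 248 = 22.

50 6 82 38 94 / 86 62 18 74 30 / 42 98 54 10 66 / 78 34 90 46 22 / 14 70 26 102 58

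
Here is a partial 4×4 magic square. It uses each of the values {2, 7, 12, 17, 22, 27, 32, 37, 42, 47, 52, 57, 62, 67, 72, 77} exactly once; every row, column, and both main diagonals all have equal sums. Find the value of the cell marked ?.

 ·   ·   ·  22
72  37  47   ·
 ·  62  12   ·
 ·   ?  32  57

42

The 16 entries sum to 632, so each line sums to 632/4 = 158.
Row 2 must total 158; the given cells sum to 156, so (2,4) = 2.
Using column 3: 47 + 12 + 32 + ? → (1,3) = 158 − 91 = 67.
Using column 4: 22 + 2 + 57 + ? → (3,4) = 158 − 81 = 77.
Main diagonal must total 158; the given cells sum to 106, so (1,1) = 52.
Anti-diagonal: 22 + 47 + 62 + ? = 158, so (4,1) = 27.
The remaining cell in row 1 is (1,2) = 158 − 141 = 17.
Row 3 must total 158; the given cells sum to 151, so (3,1) = 7.
The remaining cell in row 4 is (4,2) = 158 − 116 = 42.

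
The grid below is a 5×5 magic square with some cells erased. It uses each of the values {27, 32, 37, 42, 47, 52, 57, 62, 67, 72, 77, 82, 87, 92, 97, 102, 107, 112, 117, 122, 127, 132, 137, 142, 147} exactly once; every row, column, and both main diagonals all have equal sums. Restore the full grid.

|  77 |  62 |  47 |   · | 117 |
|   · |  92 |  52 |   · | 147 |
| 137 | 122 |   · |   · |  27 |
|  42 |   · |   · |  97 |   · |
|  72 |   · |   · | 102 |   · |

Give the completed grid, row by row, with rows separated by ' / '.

77 62 47 132 117 / 107 92 52 37 147 / 137 122 82 67 27 / 42 127 112 97 57 / 72 32 142 102 87

The 25 entries sum to 2175, so each line sums to 2175/5 = 435.
The remaining cell in row 1 is (1,4) = 435 − 303 = 132.
Using column 1: 77 + 137 + 42 + 72 + ? → (2,1) = 435 − 328 = 107.
From row 2, 435 − (107 + 92 + 52 + 147) gives (2,4) = 37.
Column 4 needs 435; the known cells sum to 368, so (3,4) = 67.
Row 3 must total 435; the given cells sum to 353, so (3,3) = 82.
The remaining cell in main diagonal is (5,5) = 435 − 348 = 87.
Anti-diagonal needs 435; the known cells sum to 308, so (4,2) = 127.
Column 2 needs 435; the known cells sum to 403, so (5,2) = 32.
The remaining cell in column 5 is (4,5) = 435 − 378 = 57.
Row 4 needs 435; the known cells sum to 323, so (4,3) = 112.
From row 5, 435 − (72 + 32 + 102 + 87) gives (5,3) = 142.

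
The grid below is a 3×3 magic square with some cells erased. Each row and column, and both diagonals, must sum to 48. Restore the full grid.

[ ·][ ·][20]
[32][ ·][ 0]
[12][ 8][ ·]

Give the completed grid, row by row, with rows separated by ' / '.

From row 2, 48 − (32 + 0) gives (2,2) = 16.
Row 3: 12 + 8 + ? = 48, so (3,3) = 28.
Column 1 needs 48; the known cells sum to 44, so (1,1) = 4.
Column 2 needs 48; the known cells sum to 24, so (1,2) = 24.

4 24 20 / 32 16 0 / 12 8 28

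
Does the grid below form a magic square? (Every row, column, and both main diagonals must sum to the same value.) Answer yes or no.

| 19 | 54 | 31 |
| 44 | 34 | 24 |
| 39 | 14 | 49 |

Row 1: 19 + 54 + 31 = 104.
Row 2: 44 + 34 + 24 = 102.
Row 3: 39 + 14 + 49 = 102.
Column 1: 19 + 44 + 39 = 102.
Column 2: 54 + 34 + 14 = 102.
Column 3: 31 + 24 + 49 = 104.
Main diagonal: 19 + 34 + 49 = 102.
Anti-diagonal: 31 + 34 + 39 = 104.

No — row 1 sums to 104 but row 3 sums to 102.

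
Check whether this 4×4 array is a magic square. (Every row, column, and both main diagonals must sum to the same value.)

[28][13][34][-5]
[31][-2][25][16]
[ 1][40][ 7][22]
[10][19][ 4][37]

Row 1: 28 + 13 + 34 + (-5) = 70.
Row 2: 31 + (-2) + 25 + 16 = 70.
Row 3: 1 + 40 + 7 + 22 = 70.
Row 4: 10 + 19 + 4 + 37 = 70.
Column 1: 28 + 31 + 1 + 10 = 70.
Column 2: 13 + (-2) + 40 + 19 = 70.
Column 3: 34 + 25 + 7 + 4 = 70.
Column 4: -5 + 16 + 22 + 37 = 70.
Main diagonal: 28 + (-2) + 7 + 37 = 70.
Anti-diagonal: -5 + 25 + 40 + 10 = 70.
All lines sum to 70.

Yes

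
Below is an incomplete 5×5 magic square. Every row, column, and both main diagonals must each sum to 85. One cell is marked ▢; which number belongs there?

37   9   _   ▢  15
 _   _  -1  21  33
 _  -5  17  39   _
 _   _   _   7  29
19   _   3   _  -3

Column 5 must total 85; the given cells sum to 74, so (3,5) = 11.
Main diagonal needs 85; the known cells sum to 58, so (2,2) = 27.
The remaining cell in anti-diagonal is (4,2) = 85 − 72 = 13.
Using row 2: 27 + (-1) + 21 + 33 + ? → (2,1) = 85 − 80 = 5.
From row 3, 85 − (-5 + 17 + 39 + 11) gives (3,1) = 23.
Using column 1: 37 + 5 + 23 + 19 + ? → (4,1) = 85 − 84 = 1.
Using column 2: 9 + 27 + (-5) + 13 + ? → (5,2) = 85 − 44 = 41.
Using row 4: 1 + 13 + 7 + 29 + ? → (4,3) = 85 − 50 = 35.
The remaining cell in row 5 is (5,4) = 85 − 60 = 25.
Using column 3: -1 + 17 + 35 + 3 + ? → (1,3) = 85 − 54 = 31.
Using column 4: 21 + 39 + 7 + 25 + ? → (1,4) = 85 − 92 = -7.

-7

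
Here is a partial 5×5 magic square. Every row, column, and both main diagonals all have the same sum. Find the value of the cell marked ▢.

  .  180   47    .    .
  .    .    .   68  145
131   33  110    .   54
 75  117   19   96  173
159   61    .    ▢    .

Row 4 is complete and sums to 480; that is the magic constant.
From row 3, 480 − (131 + 33 + 110 + 54) gives (3,4) = 152.
The remaining cell in column 2 is (2,2) = 480 − 391 = 89.
From anti-diagonal, 480 − (68 + 110 + 117 + 159) gives (1,5) = 26.
Column 5 must total 480; the given cells sum to 398, so (5,5) = 82.
Main diagonal: 89 + 110 + 96 + 82 + ? = 480, so (1,1) = 103.
Using row 1: 103 + 180 + 47 + 26 + ? → (1,4) = 480 − 356 = 124.
Using column 1: 103 + 131 + 75 + 159 + ? → (2,1) = 480 − 468 = 12.
Column 4: 124 + 68 + 152 + 96 + ? = 480, so (5,4) = 40.

40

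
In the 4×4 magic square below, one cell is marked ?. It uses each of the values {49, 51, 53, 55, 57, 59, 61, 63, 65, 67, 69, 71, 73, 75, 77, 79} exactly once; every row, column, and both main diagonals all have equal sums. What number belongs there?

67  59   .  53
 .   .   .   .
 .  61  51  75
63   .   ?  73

49

The 16 entries sum to 1024, so each line sums to 1024/4 = 256.
Row 1 must total 256; the given cells sum to 179, so (1,3) = 77.
Row 3 must total 256; the given cells sum to 187, so (3,1) = 69.
Using column 1: 67 + 69 + 63 + ? → (2,1) = 256 − 199 = 57.
The remaining cell in column 4 is (2,4) = 256 − 201 = 55.
Using main diagonal: 67 + 51 + 73 + ? → (2,2) = 256 − 191 = 65.
Anti-diagonal must total 256; the given cells sum to 177, so (2,3) = 79.
Column 2: 59 + 65 + 61 + ? = 256, so (4,2) = 71.
Using column 3: 77 + 79 + 51 + ? → (4,3) = 256 − 207 = 49.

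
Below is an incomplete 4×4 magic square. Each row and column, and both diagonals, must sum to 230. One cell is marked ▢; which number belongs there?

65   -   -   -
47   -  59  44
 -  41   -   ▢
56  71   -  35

From row 2, 230 − (47 + 59 + 44) gives (2,2) = 80.
From row 4, 230 − (56 + 71 + 35) gives (4,3) = 68.
The remaining cell in column 1 is (3,1) = 230 − 168 = 62.
Column 2 must total 230; the given cells sum to 192, so (1,2) = 38.
The remaining cell in main diagonal is (3,3) = 230 − 180 = 50.
Using anti-diagonal: 59 + 41 + 56 + ? → (1,4) = 230 − 156 = 74.
The remaining cell in row 1 is (1,3) = 230 − 177 = 53.
The remaining cell in row 3 is (3,4) = 230 − 153 = 77.

77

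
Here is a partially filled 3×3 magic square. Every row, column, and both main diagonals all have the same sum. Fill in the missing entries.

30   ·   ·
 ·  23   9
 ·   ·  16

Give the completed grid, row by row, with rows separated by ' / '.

30 -5 44 / 37 23 9 / 2 51 16

Main diagonal is already complete: 30 + 23 + 16 = 69, so that is the magic constant.
Row 2 must total 69; the given cells sum to 32, so (2,1) = 37.
Column 1 must total 69; the given cells sum to 67, so (3,1) = 2.
Column 3 needs 69; the known cells sum to 25, so (1,3) = 44.
From row 1, 69 − (30 + 44) gives (1,2) = -5.
From row 3, 69 − (2 + 16) gives (3,2) = 51.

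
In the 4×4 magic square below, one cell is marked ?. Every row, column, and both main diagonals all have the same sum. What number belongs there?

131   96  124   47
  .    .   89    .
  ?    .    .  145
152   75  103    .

61

Row 1 is complete and sums to 398; that is the magic constant.
The remaining cell in row 4 is (4,4) = 398 − 330 = 68.
Using column 3: 124 + 89 + 103 + ? → (3,3) = 398 − 316 = 82.
Column 4: 47 + 145 + 68 + ? = 398, so (2,4) = 138.
Main diagonal: 131 + 82 + 68 + ? = 398, so (2,2) = 117.
From anti-diagonal, 398 − (47 + 89 + 152) gives (3,2) = 110.
Row 2 must total 398; the given cells sum to 344, so (2,1) = 54.
From row 3, 398 − (110 + 82 + 145) gives (3,1) = 61.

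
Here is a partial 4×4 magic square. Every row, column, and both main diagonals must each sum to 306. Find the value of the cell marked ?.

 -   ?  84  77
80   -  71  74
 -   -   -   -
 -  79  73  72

Using row 2: 80 + 71 + 74 + ? → (2,2) = 306 − 225 = 81.
From row 4, 306 − (79 + 73 + 72) gives (4,1) = 82.
From column 3, 306 − (84 + 71 + 73) gives (3,3) = 78.
Column 4 must total 306; the given cells sum to 223, so (3,4) = 83.
Using main diagonal: 81 + 78 + 72 + ? → (1,1) = 306 − 231 = 75.
Using anti-diagonal: 77 + 71 + 82 + ? → (3,2) = 306 − 230 = 76.
Using row 1: 75 + 84 + 77 + ? → (1,2) = 306 − 236 = 70.

70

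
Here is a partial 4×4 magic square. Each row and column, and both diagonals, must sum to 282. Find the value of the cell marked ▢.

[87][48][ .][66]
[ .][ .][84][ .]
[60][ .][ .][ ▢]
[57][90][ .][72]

93

Row 1 must total 282; the given cells sum to 201, so (1,3) = 81.
Row 4: 57 + 90 + 72 + ? = 282, so (4,3) = 63.
Column 1 must total 282; the given cells sum to 204, so (2,1) = 78.
Using column 3: 81 + 84 + 63 + ? → (3,3) = 282 − 228 = 54.
Main diagonal must total 282; the given cells sum to 213, so (2,2) = 69.
From anti-diagonal, 282 − (66 + 84 + 57) gives (3,2) = 75.
Row 2 needs 282; the known cells sum to 231, so (2,4) = 51.
The remaining cell in row 3 is (3,4) = 282 − 189 = 93.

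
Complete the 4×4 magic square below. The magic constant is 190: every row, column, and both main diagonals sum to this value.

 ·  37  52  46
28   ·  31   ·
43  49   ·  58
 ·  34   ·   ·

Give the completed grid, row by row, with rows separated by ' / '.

55 37 52 46 / 28 70 31 61 / 43 49 40 58 / 64 34 67 25

Using row 1: 37 + 52 + 46 + ? → (1,1) = 190 − 135 = 55.
The remaining cell in row 3 is (3,3) = 190 − 150 = 40.
The remaining cell in column 1 is (4,1) = 190 − 126 = 64.
Column 2: 37 + 49 + 34 + ? = 190, so (2,2) = 70.
The remaining cell in column 3 is (4,3) = 190 − 123 = 67.
From main diagonal, 190 − (55 + 70 + 40) gives (4,4) = 25.
The remaining cell in row 2 is (2,4) = 190 − 129 = 61.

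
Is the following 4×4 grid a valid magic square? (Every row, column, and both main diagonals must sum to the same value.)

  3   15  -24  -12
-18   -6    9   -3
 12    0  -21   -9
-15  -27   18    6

Yes

Row 1: 3 + 15 + (-24) + (-12) = -18.
Row 2: -18 + (-6) + 9 + (-3) = -18.
Row 3: 12 + 0 + (-21) + (-9) = -18.
Row 4: -15 + (-27) + 18 + 6 = -18.
Column 1: 3 + (-18) + 12 + (-15) = -18.
Column 2: 15 + (-6) + 0 + (-27) = -18.
Column 3: -24 + 9 + (-21) + 18 = -18.
Column 4: -12 + (-3) + (-9) + 6 = -18.
Main diagonal: 3 + (-6) + (-21) + 6 = -18.
Anti-diagonal: -12 + 9 + 0 + (-15) = -18.
All lines sum to -18.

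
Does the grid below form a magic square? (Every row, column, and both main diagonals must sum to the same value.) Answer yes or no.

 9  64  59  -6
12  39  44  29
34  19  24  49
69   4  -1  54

Row 1: 9 + 64 + 59 + (-6) = 126.
Row 2: 12 + 39 + 44 + 29 = 124.
Row 3: 34 + 19 + 24 + 49 = 126.
Row 4: 69 + 4 + (-1) + 54 = 126.
Column 1: 9 + 12 + 34 + 69 = 124.
Column 2: 64 + 39 + 19 + 4 = 126.
Column 3: 59 + 44 + 24 + (-1) = 126.
Column 4: -6 + 29 + 49 + 54 = 126.
Main diagonal: 9 + 39 + 24 + 54 = 126.
Anti-diagonal: -6 + 44 + 19 + 69 = 126.

No — row 3 sums to 126 but row 2 sums to 124.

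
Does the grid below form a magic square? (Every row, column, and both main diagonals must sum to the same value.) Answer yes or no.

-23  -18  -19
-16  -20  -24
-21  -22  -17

Yes

Row 1: -23 + (-18) + (-19) = -60.
Row 2: -16 + (-20) + (-24) = -60.
Row 3: -21 + (-22) + (-17) = -60.
Column 1: -23 + (-16) + (-21) = -60.
Column 2: -18 + (-20) + (-22) = -60.
Column 3: -19 + (-24) + (-17) = -60.
Main diagonal: -23 + (-20) + (-17) = -60.
Anti-diagonal: -19 + (-20) + (-21) = -60.
All lines sum to -60.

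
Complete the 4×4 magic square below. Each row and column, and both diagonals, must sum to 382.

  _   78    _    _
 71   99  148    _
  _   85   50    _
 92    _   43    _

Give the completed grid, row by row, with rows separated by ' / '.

106 78 141 57 / 71 99 148 64 / 113 85 50 134 / 92 120 43 127

The remaining cell in row 2 is (2,4) = 382 − 318 = 64.
Column 2 must total 382; the given cells sum to 262, so (4,2) = 120.
Column 3 must total 382; the given cells sum to 241, so (1,3) = 141.
Using anti-diagonal: 148 + 85 + 92 + ? → (1,4) = 382 − 325 = 57.
Row 1 needs 382; the known cells sum to 276, so (1,1) = 106.
Row 4 must total 382; the given cells sum to 255, so (4,4) = 127.
From column 1, 382 − (106 + 71 + 92) gives (3,1) = 113.
Column 4 needs 382; the known cells sum to 248, so (3,4) = 134.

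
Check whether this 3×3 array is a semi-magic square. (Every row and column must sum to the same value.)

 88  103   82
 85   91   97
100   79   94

Yes

Row 1: 88 + 103 + 82 = 273.
Row 2: 85 + 91 + 97 = 273.
Row 3: 100 + 79 + 94 = 273.
Column 1: 88 + 85 + 100 = 273.
Column 2: 103 + 91 + 79 = 273.
Column 3: 82 + 97 + 94 = 273.
All lines sum to 273.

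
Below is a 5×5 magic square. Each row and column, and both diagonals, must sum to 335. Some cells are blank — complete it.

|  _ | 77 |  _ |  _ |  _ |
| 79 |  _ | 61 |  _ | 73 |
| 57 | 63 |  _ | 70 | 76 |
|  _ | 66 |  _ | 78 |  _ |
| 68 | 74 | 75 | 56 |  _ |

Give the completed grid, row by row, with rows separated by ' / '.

71 77 58 64 65 / 79 55 61 67 73 / 57 63 69 70 76 / 60 66 72 78 59 / 68 74 75 56 62

Row 3 needs 335; the known cells sum to 266, so (3,3) = 69.
From row 5, 335 − (68 + 74 + 75 + 56) gives (5,5) = 62.
From column 2, 335 − (77 + 63 + 66 + 74) gives (2,2) = 55.
Main diagonal must total 335; the given cells sum to 264, so (1,1) = 71.
Row 2 must total 335; the given cells sum to 268, so (2,4) = 67.
Column 1 needs 335; the known cells sum to 275, so (4,1) = 60.
From column 4, 335 − (67 + 70 + 78 + 56) gives (1,4) = 64.
From anti-diagonal, 335 − (67 + 69 + 66 + 68) gives (1,5) = 65.
Row 1: 71 + 77 + 64 + 65 + ? = 335, so (1,3) = 58.
Using column 3: 58 + 61 + 69 + 75 + ? → (4,3) = 335 − 263 = 72.
Using column 5: 65 + 73 + 76 + 62 + ? → (4,5) = 335 − 276 = 59.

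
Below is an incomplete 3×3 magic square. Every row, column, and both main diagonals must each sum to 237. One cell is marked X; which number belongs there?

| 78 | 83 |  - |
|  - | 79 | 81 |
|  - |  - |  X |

80

Row 1 must total 237; the given cells sum to 161, so (1,3) = 76.
Row 2: 79 + 81 + ? = 237, so (2,1) = 77.
From column 1, 237 − (78 + 77) gives (3,1) = 82.
Using column 2: 83 + 79 + ? → (3,2) = 237 − 162 = 75.
Column 3: 76 + 81 + ? = 237, so (3,3) = 80.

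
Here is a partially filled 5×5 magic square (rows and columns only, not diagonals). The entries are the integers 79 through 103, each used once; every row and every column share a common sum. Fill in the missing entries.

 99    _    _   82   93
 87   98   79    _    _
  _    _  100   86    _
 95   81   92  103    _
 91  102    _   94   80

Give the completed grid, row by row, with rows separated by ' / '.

99 85 96 82 93 / 87 98 79 90 101 / 83 89 100 86 97 / 95 81 92 103 84 / 91 102 88 94 80

The entries are 79 through 103, which sum to 2275, so each line sums to 2275/5 = 455.
Using row 4: 95 + 81 + 92 + 103 + ? → (4,5) = 455 − 371 = 84.
Row 5: 91 + 102 + 94 + 80 + ? = 455, so (5,3) = 88.
Column 1: 99 + 87 + 95 + 91 + ? = 455, so (3,1) = 83.
Column 3 must total 455; the given cells sum to 359, so (1,3) = 96.
From column 4, 455 − (82 + 86 + 103 + 94) gives (2,4) = 90.
From row 1, 455 − (99 + 96 + 82 + 93) gives (1,2) = 85.
Row 2 needs 455; the known cells sum to 354, so (2,5) = 101.
Column 2 needs 455; the known cells sum to 366, so (3,2) = 89.
Column 5 needs 455; the known cells sum to 358, so (3,5) = 97.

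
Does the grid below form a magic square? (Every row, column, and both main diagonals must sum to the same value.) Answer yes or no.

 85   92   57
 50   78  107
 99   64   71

Row 1: 85 + 92 + 57 = 234.
Row 2: 50 + 78 + 107 = 235.
Row 3: 99 + 64 + 71 = 234.
Column 1: 85 + 50 + 99 = 234.
Column 2: 92 + 78 + 64 = 234.
Column 3: 57 + 107 + 71 = 235.
Main diagonal: 85 + 78 + 71 = 234.
Anti-diagonal: 57 + 78 + 99 = 234.

No — column 3 sums to 235 but column 1 sums to 234.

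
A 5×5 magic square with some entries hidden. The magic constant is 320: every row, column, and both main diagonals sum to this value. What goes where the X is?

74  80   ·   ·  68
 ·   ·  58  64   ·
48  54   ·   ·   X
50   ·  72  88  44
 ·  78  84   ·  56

Using row 4: 50 + 72 + 88 + 44 + ? → (4,2) = 320 − 254 = 66.
Column 2 must total 320; the given cells sum to 278, so (2,2) = 42.
Main diagonal: 74 + 42 + 88 + 56 + ? = 320, so (3,3) = 60.
Anti-diagonal needs 320; the known cells sum to 258, so (5,1) = 62.
Row 5 must total 320; the given cells sum to 280, so (5,4) = 40.
Column 1 must total 320; the given cells sum to 234, so (2,1) = 86.
Column 3 must total 320; the given cells sum to 274, so (1,3) = 46.
Row 1 must total 320; the given cells sum to 268, so (1,4) = 52.
Row 2: 86 + 42 + 58 + 64 + ? = 320, so (2,5) = 70.
Column 4: 52 + 64 + 88 + 40 + ? = 320, so (3,4) = 76.
Column 5: 68 + 70 + 44 + 56 + ? = 320, so (3,5) = 82.

82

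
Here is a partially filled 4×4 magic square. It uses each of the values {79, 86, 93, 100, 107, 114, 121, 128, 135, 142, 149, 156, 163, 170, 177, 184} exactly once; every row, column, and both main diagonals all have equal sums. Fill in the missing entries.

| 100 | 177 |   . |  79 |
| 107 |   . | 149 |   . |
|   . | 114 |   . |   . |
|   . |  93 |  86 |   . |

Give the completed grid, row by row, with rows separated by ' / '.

100 177 170 79 / 107 142 149 128 / 135 114 121 156 / 184 93 86 163

The 16 entries sum to 2104, so each line sums to 2104/4 = 526.
Row 1 needs 526; the known cells sum to 356, so (1,3) = 170.
From column 2, 526 − (177 + 114 + 93) gives (2,2) = 142.
Column 3: 170 + 149 + 86 + ? = 526, so (3,3) = 121.
Main diagonal must total 526; the given cells sum to 363, so (4,4) = 163.
Anti-diagonal must total 526; the given cells sum to 342, so (4,1) = 184.
Row 2 needs 526; the known cells sum to 398, so (2,4) = 128.
From column 1, 526 − (100 + 107 + 184) gives (3,1) = 135.
Using column 4: 79 + 128 + 163 + ? → (3,4) = 526 − 370 = 156.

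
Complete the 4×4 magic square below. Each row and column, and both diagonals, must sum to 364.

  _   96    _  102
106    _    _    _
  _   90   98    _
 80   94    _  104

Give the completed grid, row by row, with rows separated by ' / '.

Using row 4: 80 + 94 + 104 + ? → (4,3) = 364 − 278 = 86.
Column 2: 96 + 90 + 94 + ? = 364, so (2,2) = 84.
Main diagonal must total 364; the given cells sum to 286, so (1,1) = 78.
Anti-diagonal: 102 + 90 + 80 + ? = 364, so (2,3) = 92.
Row 1 needs 364; the known cells sum to 276, so (1,3) = 88.
Row 2: 106 + 84 + 92 + ? = 364, so (2,4) = 82.
The remaining cell in column 1 is (3,1) = 364 − 264 = 100.
From column 4, 364 − (102 + 82 + 104) gives (3,4) = 76.

78 96 88 102 / 106 84 92 82 / 100 90 98 76 / 80 94 86 104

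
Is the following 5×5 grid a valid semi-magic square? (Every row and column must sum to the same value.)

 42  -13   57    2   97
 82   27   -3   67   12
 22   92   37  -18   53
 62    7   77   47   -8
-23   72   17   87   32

Row 1: 42 + (-13) + 57 + 2 + 97 = 185.
Row 2: 82 + 27 + (-3) + 67 + 12 = 185.
Row 3: 22 + 92 + 37 + (-18) + 53 = 186.
Row 4: 62 + 7 + 77 + 47 + (-8) = 185.
Row 5: -23 + 72 + 17 + 87 + 32 = 185.
Column 1: 42 + 82 + 22 + 62 + (-23) = 185.
Column 2: -13 + 27 + 92 + 7 + 72 = 185.
Column 3: 57 + (-3) + 37 + 77 + 17 = 185.
Column 4: 2 + 67 + (-18) + 47 + 87 = 185.
Column 5: 97 + 12 + 53 + (-8) + 32 = 186.

No — row 3 sums to 186 but column 1 sums to 185.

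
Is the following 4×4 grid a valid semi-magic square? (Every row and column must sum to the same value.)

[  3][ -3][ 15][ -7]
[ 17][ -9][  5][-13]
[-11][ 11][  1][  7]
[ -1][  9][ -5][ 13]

Row 1: 3 + (-3) + 15 + (-7) = 8.
Row 2: 17 + (-9) + 5 + (-13) = 0.
Row 3: -11 + 11 + 1 + 7 = 8.
Row 4: -1 + 9 + (-5) + 13 = 16.
Column 1: 3 + 17 + (-11) + (-1) = 8.
Column 2: -3 + (-9) + 11 + 9 = 8.
Column 3: 15 + 5 + 1 + (-5) = 16.
Column 4: -7 + (-13) + 7 + 13 = 0.

No — row 4 sums to 16 but row 2 sums to 0.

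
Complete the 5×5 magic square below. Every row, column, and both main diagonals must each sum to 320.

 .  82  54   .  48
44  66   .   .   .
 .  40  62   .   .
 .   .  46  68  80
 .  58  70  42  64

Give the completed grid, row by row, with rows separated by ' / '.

60 82 54 76 48 / 44 66 88 50 72 / 78 40 62 84 56 / 52 74 46 68 80 / 86 58 70 42 64

Row 5 needs 320; the known cells sum to 234, so (5,1) = 86.
From column 2, 320 − (82 + 66 + 40 + 58) gives (4,2) = 74.
Column 3: 54 + 62 + 46 + 70 + ? = 320, so (2,3) = 88.
The remaining cell in main diagonal is (1,1) = 320 − 260 = 60.
Using anti-diagonal: 48 + 62 + 74 + 86 + ? → (2,4) = 320 − 270 = 50.
Row 1: 60 + 82 + 54 + 48 + ? = 320, so (1,4) = 76.
Using row 2: 44 + 66 + 88 + 50 + ? → (2,5) = 320 − 248 = 72.
The remaining cell in row 4 is (4,1) = 320 − 268 = 52.
Column 1 must total 320; the given cells sum to 242, so (3,1) = 78.
From column 4, 320 − (76 + 50 + 68 + 42) gives (3,4) = 84.
Column 5 must total 320; the given cells sum to 264, so (3,5) = 56.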